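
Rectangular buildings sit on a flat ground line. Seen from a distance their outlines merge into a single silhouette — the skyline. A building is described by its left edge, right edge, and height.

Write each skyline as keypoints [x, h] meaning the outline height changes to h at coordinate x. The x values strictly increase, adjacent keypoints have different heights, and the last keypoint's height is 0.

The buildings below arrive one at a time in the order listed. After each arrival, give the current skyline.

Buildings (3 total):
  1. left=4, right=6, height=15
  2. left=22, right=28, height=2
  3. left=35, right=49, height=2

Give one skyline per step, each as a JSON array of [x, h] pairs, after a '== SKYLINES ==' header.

== SKYLINES ==
[[4,15],[6,0]]
[[4,15],[6,0],[22,2],[28,0]]
[[4,15],[6,0],[22,2],[28,0],[35,2],[49,0]]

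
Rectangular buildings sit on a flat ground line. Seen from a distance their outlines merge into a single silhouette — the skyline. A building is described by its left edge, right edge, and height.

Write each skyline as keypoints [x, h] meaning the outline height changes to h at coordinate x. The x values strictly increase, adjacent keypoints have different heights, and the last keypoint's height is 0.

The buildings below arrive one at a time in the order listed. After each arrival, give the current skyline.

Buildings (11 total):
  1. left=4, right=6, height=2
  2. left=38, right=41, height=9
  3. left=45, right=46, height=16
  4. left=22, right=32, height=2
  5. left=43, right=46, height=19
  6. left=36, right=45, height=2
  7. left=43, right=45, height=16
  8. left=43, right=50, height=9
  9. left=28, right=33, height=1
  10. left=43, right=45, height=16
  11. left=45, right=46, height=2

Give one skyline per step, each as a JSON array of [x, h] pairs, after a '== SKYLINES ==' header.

== SKYLINES ==
[[4,2],[6,0]]
[[4,2],[6,0],[38,9],[41,0]]
[[4,2],[6,0],[38,9],[41,0],[45,16],[46,0]]
[[4,2],[6,0],[22,2],[32,0],[38,9],[41,0],[45,16],[46,0]]
[[4,2],[6,0],[22,2],[32,0],[38,9],[41,0],[43,19],[46,0]]
[[4,2],[6,0],[22,2],[32,0],[36,2],[38,9],[41,2],[43,19],[46,0]]
[[4,2],[6,0],[22,2],[32,0],[36,2],[38,9],[41,2],[43,19],[46,0]]
[[4,2],[6,0],[22,2],[32,0],[36,2],[38,9],[41,2],[43,19],[46,9],[50,0]]
[[4,2],[6,0],[22,2],[32,1],[33,0],[36,2],[38,9],[41,2],[43,19],[46,9],[50,0]]
[[4,2],[6,0],[22,2],[32,1],[33,0],[36,2],[38,9],[41,2],[43,19],[46,9],[50,0]]
[[4,2],[6,0],[22,2],[32,1],[33,0],[36,2],[38,9],[41,2],[43,19],[46,9],[50,0]]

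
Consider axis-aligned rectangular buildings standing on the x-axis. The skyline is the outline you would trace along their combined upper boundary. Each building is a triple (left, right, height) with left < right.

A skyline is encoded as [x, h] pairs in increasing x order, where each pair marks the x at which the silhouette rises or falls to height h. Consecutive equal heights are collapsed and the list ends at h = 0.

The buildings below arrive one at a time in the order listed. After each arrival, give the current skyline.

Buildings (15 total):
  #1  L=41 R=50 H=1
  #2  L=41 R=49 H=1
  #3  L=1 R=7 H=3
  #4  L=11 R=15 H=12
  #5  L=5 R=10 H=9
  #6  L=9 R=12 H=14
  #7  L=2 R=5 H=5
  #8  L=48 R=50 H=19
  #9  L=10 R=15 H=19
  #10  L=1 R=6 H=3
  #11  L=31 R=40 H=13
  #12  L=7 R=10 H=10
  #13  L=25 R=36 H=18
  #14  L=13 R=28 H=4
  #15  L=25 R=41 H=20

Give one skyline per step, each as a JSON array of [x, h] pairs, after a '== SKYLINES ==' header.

== SKYLINES ==
[[41,1],[50,0]]
[[41,1],[50,0]]
[[1,3],[7,0],[41,1],[50,0]]
[[1,3],[7,0],[11,12],[15,0],[41,1],[50,0]]
[[1,3],[5,9],[10,0],[11,12],[15,0],[41,1],[50,0]]
[[1,3],[5,9],[9,14],[12,12],[15,0],[41,1],[50,0]]
[[1,3],[2,5],[5,9],[9,14],[12,12],[15,0],[41,1],[50,0]]
[[1,3],[2,5],[5,9],[9,14],[12,12],[15,0],[41,1],[48,19],[50,0]]
[[1,3],[2,5],[5,9],[9,14],[10,19],[15,0],[41,1],[48,19],[50,0]]
[[1,3],[2,5],[5,9],[9,14],[10,19],[15,0],[41,1],[48,19],[50,0]]
[[1,3],[2,5],[5,9],[9,14],[10,19],[15,0],[31,13],[40,0],[41,1],[48,19],[50,0]]
[[1,3],[2,5],[5,9],[7,10],[9,14],[10,19],[15,0],[31,13],[40,0],[41,1],[48,19],[50,0]]
[[1,3],[2,5],[5,9],[7,10],[9,14],[10,19],[15,0],[25,18],[36,13],[40,0],[41,1],[48,19],[50,0]]
[[1,3],[2,5],[5,9],[7,10],[9,14],[10,19],[15,4],[25,18],[36,13],[40,0],[41,1],[48,19],[50,0]]
[[1,3],[2,5],[5,9],[7,10],[9,14],[10,19],[15,4],[25,20],[41,1],[48,19],[50,0]]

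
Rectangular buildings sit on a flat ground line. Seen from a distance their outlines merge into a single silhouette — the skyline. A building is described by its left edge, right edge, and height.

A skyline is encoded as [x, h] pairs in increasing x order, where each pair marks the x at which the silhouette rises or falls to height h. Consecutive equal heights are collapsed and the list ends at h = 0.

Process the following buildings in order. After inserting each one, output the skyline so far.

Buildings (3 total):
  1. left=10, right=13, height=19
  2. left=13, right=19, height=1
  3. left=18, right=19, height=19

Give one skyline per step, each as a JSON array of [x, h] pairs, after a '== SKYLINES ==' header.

== SKYLINES ==
[[10,19],[13,0]]
[[10,19],[13,1],[19,0]]
[[10,19],[13,1],[18,19],[19,0]]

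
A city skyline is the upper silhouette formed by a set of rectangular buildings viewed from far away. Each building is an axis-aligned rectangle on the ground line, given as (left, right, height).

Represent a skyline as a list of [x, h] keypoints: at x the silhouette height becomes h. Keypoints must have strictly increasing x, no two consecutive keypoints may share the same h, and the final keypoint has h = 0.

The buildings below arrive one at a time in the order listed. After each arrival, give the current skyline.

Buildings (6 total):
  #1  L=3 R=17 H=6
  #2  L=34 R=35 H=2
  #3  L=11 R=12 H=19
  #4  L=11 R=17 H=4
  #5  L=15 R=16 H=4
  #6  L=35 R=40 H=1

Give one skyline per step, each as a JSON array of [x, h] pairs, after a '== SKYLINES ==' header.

== SKYLINES ==
[[3,6],[17,0]]
[[3,6],[17,0],[34,2],[35,0]]
[[3,6],[11,19],[12,6],[17,0],[34,2],[35,0]]
[[3,6],[11,19],[12,6],[17,0],[34,2],[35,0]]
[[3,6],[11,19],[12,6],[17,0],[34,2],[35,0]]
[[3,6],[11,19],[12,6],[17,0],[34,2],[35,1],[40,0]]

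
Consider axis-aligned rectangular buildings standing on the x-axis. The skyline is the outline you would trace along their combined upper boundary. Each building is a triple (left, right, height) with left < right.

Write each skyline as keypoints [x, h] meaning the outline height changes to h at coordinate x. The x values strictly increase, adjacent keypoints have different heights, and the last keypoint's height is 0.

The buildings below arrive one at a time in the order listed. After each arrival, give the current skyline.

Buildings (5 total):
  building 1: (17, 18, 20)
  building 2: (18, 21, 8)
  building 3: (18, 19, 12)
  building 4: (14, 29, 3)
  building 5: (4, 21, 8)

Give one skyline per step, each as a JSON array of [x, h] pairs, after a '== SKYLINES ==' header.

== SKYLINES ==
[[17,20],[18,0]]
[[17,20],[18,8],[21,0]]
[[17,20],[18,12],[19,8],[21,0]]
[[14,3],[17,20],[18,12],[19,8],[21,3],[29,0]]
[[4,8],[17,20],[18,12],[19,8],[21,3],[29,0]]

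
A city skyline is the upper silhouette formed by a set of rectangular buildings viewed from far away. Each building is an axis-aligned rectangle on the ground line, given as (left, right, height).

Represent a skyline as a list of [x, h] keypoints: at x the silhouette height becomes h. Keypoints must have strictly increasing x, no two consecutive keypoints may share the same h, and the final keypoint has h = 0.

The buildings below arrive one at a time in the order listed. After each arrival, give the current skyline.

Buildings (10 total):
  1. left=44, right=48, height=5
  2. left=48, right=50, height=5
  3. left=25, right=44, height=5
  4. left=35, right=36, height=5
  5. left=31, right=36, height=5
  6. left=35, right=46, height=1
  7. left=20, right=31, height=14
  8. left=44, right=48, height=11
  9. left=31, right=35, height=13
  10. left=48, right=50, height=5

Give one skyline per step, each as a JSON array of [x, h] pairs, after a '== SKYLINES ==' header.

== SKYLINES ==
[[44,5],[48,0]]
[[44,5],[50,0]]
[[25,5],[50,0]]
[[25,5],[50,0]]
[[25,5],[50,0]]
[[25,5],[50,0]]
[[20,14],[31,5],[50,0]]
[[20,14],[31,5],[44,11],[48,5],[50,0]]
[[20,14],[31,13],[35,5],[44,11],[48,5],[50,0]]
[[20,14],[31,13],[35,5],[44,11],[48,5],[50,0]]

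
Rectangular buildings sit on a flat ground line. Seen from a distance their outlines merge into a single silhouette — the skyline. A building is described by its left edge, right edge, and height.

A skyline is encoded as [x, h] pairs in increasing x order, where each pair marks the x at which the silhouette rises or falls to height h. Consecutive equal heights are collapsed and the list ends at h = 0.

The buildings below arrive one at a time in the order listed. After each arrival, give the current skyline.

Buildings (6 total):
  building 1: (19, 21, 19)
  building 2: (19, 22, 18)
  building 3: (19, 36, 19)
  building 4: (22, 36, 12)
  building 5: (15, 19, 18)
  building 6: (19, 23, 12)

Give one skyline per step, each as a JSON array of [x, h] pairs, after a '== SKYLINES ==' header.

== SKYLINES ==
[[19,19],[21,0]]
[[19,19],[21,18],[22,0]]
[[19,19],[36,0]]
[[19,19],[36,0]]
[[15,18],[19,19],[36,0]]
[[15,18],[19,19],[36,0]]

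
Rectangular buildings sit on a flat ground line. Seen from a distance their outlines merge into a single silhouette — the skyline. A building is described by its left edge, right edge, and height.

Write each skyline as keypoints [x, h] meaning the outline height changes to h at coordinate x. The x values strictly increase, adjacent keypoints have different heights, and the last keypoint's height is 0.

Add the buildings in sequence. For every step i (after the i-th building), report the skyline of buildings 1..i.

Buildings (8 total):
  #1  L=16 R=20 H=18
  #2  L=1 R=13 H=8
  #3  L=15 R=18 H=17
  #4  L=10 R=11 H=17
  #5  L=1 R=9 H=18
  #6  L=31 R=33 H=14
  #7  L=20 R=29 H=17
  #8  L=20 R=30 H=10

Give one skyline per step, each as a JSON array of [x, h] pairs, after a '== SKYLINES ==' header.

== SKYLINES ==
[[16,18],[20,0]]
[[1,8],[13,0],[16,18],[20,0]]
[[1,8],[13,0],[15,17],[16,18],[20,0]]
[[1,8],[10,17],[11,8],[13,0],[15,17],[16,18],[20,0]]
[[1,18],[9,8],[10,17],[11,8],[13,0],[15,17],[16,18],[20,0]]
[[1,18],[9,8],[10,17],[11,8],[13,0],[15,17],[16,18],[20,0],[31,14],[33,0]]
[[1,18],[9,8],[10,17],[11,8],[13,0],[15,17],[16,18],[20,17],[29,0],[31,14],[33,0]]
[[1,18],[9,8],[10,17],[11,8],[13,0],[15,17],[16,18],[20,17],[29,10],[30,0],[31,14],[33,0]]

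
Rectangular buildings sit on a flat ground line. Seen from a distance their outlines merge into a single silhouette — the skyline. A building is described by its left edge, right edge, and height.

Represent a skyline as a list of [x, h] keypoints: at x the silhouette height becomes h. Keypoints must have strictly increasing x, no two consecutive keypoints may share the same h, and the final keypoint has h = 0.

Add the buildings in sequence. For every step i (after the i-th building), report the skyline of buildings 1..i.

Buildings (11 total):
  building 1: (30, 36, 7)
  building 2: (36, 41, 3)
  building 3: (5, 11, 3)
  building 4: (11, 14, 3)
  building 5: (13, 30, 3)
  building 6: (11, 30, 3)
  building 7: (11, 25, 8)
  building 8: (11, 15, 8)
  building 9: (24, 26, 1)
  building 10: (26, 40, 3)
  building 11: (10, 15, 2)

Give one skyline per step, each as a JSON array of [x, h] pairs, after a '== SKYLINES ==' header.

== SKYLINES ==
[[30,7],[36,0]]
[[30,7],[36,3],[41,0]]
[[5,3],[11,0],[30,7],[36,3],[41,0]]
[[5,3],[14,0],[30,7],[36,3],[41,0]]
[[5,3],[30,7],[36,3],[41,0]]
[[5,3],[30,7],[36,3],[41,0]]
[[5,3],[11,8],[25,3],[30,7],[36,3],[41,0]]
[[5,3],[11,8],[25,3],[30,7],[36,3],[41,0]]
[[5,3],[11,8],[25,3],[30,7],[36,3],[41,0]]
[[5,3],[11,8],[25,3],[30,7],[36,3],[41,0]]
[[5,3],[11,8],[25,3],[30,7],[36,3],[41,0]]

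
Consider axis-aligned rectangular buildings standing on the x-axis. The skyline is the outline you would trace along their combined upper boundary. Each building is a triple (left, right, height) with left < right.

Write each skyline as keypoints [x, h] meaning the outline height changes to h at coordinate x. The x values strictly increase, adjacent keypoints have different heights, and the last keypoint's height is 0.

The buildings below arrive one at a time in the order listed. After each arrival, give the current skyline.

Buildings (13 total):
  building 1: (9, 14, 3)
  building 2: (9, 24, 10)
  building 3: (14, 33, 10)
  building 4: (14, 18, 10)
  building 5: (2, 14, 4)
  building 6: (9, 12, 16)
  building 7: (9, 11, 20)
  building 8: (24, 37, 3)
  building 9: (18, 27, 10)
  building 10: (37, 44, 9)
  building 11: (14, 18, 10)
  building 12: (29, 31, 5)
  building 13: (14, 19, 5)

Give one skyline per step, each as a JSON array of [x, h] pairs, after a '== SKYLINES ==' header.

== SKYLINES ==
[[9,3],[14,0]]
[[9,10],[24,0]]
[[9,10],[33,0]]
[[9,10],[33,0]]
[[2,4],[9,10],[33,0]]
[[2,4],[9,16],[12,10],[33,0]]
[[2,4],[9,20],[11,16],[12,10],[33,0]]
[[2,4],[9,20],[11,16],[12,10],[33,3],[37,0]]
[[2,4],[9,20],[11,16],[12,10],[33,3],[37,0]]
[[2,4],[9,20],[11,16],[12,10],[33,3],[37,9],[44,0]]
[[2,4],[9,20],[11,16],[12,10],[33,3],[37,9],[44,0]]
[[2,4],[9,20],[11,16],[12,10],[33,3],[37,9],[44,0]]
[[2,4],[9,20],[11,16],[12,10],[33,3],[37,9],[44,0]]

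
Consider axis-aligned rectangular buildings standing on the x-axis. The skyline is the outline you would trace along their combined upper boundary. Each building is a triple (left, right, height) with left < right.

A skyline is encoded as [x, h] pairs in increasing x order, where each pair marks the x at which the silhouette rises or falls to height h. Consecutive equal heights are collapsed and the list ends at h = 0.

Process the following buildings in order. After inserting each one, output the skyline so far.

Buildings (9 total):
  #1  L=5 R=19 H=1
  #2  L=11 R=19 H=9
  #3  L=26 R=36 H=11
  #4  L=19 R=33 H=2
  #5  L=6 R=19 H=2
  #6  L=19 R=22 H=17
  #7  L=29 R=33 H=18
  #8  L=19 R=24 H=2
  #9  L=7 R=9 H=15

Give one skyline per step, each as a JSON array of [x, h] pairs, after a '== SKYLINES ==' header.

== SKYLINES ==
[[5,1],[19,0]]
[[5,1],[11,9],[19,0]]
[[5,1],[11,9],[19,0],[26,11],[36,0]]
[[5,1],[11,9],[19,2],[26,11],[36,0]]
[[5,1],[6,2],[11,9],[19,2],[26,11],[36,0]]
[[5,1],[6,2],[11,9],[19,17],[22,2],[26,11],[36,0]]
[[5,1],[6,2],[11,9],[19,17],[22,2],[26,11],[29,18],[33,11],[36,0]]
[[5,1],[6,2],[11,9],[19,17],[22,2],[26,11],[29,18],[33,11],[36,0]]
[[5,1],[6,2],[7,15],[9,2],[11,9],[19,17],[22,2],[26,11],[29,18],[33,11],[36,0]]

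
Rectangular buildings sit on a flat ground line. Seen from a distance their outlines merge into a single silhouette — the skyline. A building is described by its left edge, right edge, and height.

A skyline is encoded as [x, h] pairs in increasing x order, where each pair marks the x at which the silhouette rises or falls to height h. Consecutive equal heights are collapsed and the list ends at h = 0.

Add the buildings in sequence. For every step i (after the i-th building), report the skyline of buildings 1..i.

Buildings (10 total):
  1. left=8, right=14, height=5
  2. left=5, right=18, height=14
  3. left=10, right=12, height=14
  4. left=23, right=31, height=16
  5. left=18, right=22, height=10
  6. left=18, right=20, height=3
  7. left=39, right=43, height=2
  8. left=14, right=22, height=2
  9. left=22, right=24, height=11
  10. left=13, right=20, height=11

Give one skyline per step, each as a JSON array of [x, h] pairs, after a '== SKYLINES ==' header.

== SKYLINES ==
[[8,5],[14,0]]
[[5,14],[18,0]]
[[5,14],[18,0]]
[[5,14],[18,0],[23,16],[31,0]]
[[5,14],[18,10],[22,0],[23,16],[31,0]]
[[5,14],[18,10],[22,0],[23,16],[31,0]]
[[5,14],[18,10],[22,0],[23,16],[31,0],[39,2],[43,0]]
[[5,14],[18,10],[22,0],[23,16],[31,0],[39,2],[43,0]]
[[5,14],[18,10],[22,11],[23,16],[31,0],[39,2],[43,0]]
[[5,14],[18,11],[20,10],[22,11],[23,16],[31,0],[39,2],[43,0]]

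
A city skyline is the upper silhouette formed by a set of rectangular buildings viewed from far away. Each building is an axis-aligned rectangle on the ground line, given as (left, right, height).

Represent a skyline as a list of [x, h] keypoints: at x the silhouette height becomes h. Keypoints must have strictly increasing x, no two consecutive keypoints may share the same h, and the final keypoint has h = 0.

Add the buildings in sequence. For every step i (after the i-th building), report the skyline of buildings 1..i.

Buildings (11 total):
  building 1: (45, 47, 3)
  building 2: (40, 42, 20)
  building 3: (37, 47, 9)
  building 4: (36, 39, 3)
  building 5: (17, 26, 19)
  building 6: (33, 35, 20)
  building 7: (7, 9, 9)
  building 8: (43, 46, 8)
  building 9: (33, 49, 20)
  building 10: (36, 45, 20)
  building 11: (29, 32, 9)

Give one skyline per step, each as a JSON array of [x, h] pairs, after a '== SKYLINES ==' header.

== SKYLINES ==
[[45,3],[47,0]]
[[40,20],[42,0],[45,3],[47,0]]
[[37,9],[40,20],[42,9],[47,0]]
[[36,3],[37,9],[40,20],[42,9],[47,0]]
[[17,19],[26,0],[36,3],[37,9],[40,20],[42,9],[47,0]]
[[17,19],[26,0],[33,20],[35,0],[36,3],[37,9],[40,20],[42,9],[47,0]]
[[7,9],[9,0],[17,19],[26,0],[33,20],[35,0],[36,3],[37,9],[40,20],[42,9],[47,0]]
[[7,9],[9,0],[17,19],[26,0],[33,20],[35,0],[36,3],[37,9],[40,20],[42,9],[47,0]]
[[7,9],[9,0],[17,19],[26,0],[33,20],[49,0]]
[[7,9],[9,0],[17,19],[26,0],[33,20],[49,0]]
[[7,9],[9,0],[17,19],[26,0],[29,9],[32,0],[33,20],[49,0]]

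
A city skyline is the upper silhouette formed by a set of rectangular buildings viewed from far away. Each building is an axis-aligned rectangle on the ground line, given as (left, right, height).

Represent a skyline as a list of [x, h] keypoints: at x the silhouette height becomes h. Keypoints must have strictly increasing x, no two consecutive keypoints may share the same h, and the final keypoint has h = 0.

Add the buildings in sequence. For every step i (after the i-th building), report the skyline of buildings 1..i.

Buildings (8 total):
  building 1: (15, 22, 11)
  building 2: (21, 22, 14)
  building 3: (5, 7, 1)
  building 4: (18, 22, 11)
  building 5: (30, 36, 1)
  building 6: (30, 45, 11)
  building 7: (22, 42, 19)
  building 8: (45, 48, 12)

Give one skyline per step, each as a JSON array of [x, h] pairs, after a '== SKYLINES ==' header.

== SKYLINES ==
[[15,11],[22,0]]
[[15,11],[21,14],[22,0]]
[[5,1],[7,0],[15,11],[21,14],[22,0]]
[[5,1],[7,0],[15,11],[21,14],[22,0]]
[[5,1],[7,0],[15,11],[21,14],[22,0],[30,1],[36,0]]
[[5,1],[7,0],[15,11],[21,14],[22,0],[30,11],[45,0]]
[[5,1],[7,0],[15,11],[21,14],[22,19],[42,11],[45,0]]
[[5,1],[7,0],[15,11],[21,14],[22,19],[42,11],[45,12],[48,0]]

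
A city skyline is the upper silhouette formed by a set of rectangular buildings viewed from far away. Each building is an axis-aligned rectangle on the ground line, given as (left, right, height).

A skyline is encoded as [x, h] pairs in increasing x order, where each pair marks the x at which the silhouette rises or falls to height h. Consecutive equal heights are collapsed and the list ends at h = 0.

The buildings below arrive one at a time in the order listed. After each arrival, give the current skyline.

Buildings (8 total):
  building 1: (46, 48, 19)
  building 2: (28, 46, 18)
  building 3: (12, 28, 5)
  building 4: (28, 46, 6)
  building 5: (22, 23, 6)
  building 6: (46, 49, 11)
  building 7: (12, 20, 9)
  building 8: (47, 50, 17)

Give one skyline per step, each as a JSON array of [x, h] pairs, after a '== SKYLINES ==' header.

== SKYLINES ==
[[46,19],[48,0]]
[[28,18],[46,19],[48,0]]
[[12,5],[28,18],[46,19],[48,0]]
[[12,5],[28,18],[46,19],[48,0]]
[[12,5],[22,6],[23,5],[28,18],[46,19],[48,0]]
[[12,5],[22,6],[23,5],[28,18],[46,19],[48,11],[49,0]]
[[12,9],[20,5],[22,6],[23,5],[28,18],[46,19],[48,11],[49,0]]
[[12,9],[20,5],[22,6],[23,5],[28,18],[46,19],[48,17],[50,0]]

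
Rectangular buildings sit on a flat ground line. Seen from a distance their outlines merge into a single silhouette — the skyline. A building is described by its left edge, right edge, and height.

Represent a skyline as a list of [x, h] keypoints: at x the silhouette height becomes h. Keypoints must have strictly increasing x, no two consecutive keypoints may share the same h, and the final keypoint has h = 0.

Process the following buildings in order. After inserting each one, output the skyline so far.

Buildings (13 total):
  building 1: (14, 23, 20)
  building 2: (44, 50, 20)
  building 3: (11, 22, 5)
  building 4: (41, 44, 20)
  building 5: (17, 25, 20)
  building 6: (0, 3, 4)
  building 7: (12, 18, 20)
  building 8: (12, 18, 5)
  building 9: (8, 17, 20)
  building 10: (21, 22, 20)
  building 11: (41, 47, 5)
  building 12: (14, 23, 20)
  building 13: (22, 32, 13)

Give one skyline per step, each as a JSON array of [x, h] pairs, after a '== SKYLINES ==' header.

== SKYLINES ==
[[14,20],[23,0]]
[[14,20],[23,0],[44,20],[50,0]]
[[11,5],[14,20],[23,0],[44,20],[50,0]]
[[11,5],[14,20],[23,0],[41,20],[50,0]]
[[11,5],[14,20],[25,0],[41,20],[50,0]]
[[0,4],[3,0],[11,5],[14,20],[25,0],[41,20],[50,0]]
[[0,4],[3,0],[11,5],[12,20],[25,0],[41,20],[50,0]]
[[0,4],[3,0],[11,5],[12,20],[25,0],[41,20],[50,0]]
[[0,4],[3,0],[8,20],[25,0],[41,20],[50,0]]
[[0,4],[3,0],[8,20],[25,0],[41,20],[50,0]]
[[0,4],[3,0],[8,20],[25,0],[41,20],[50,0]]
[[0,4],[3,0],[8,20],[25,0],[41,20],[50,0]]
[[0,4],[3,0],[8,20],[25,13],[32,0],[41,20],[50,0]]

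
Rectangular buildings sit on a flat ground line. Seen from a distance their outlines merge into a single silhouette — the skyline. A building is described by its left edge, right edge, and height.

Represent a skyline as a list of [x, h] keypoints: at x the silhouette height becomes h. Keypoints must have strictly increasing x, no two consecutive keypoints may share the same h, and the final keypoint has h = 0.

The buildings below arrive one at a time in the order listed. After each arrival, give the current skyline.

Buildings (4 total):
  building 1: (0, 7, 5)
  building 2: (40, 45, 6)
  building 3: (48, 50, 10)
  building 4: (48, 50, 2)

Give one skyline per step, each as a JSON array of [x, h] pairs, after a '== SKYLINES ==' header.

== SKYLINES ==
[[0,5],[7,0]]
[[0,5],[7,0],[40,6],[45,0]]
[[0,5],[7,0],[40,6],[45,0],[48,10],[50,0]]
[[0,5],[7,0],[40,6],[45,0],[48,10],[50,0]]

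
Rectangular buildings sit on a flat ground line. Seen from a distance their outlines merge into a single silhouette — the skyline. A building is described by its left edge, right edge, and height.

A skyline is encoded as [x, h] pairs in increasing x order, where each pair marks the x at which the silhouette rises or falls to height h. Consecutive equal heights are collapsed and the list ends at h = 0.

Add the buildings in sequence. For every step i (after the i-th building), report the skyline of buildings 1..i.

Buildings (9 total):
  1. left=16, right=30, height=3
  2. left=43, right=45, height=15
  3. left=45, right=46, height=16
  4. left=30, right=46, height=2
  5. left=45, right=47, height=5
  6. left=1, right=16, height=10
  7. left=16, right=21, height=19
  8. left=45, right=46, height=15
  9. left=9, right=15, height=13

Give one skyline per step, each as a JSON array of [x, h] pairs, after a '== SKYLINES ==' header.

== SKYLINES ==
[[16,3],[30,0]]
[[16,3],[30,0],[43,15],[45,0]]
[[16,3],[30,0],[43,15],[45,16],[46,0]]
[[16,3],[30,2],[43,15],[45,16],[46,0]]
[[16,3],[30,2],[43,15],[45,16],[46,5],[47,0]]
[[1,10],[16,3],[30,2],[43,15],[45,16],[46,5],[47,0]]
[[1,10],[16,19],[21,3],[30,2],[43,15],[45,16],[46,5],[47,0]]
[[1,10],[16,19],[21,3],[30,2],[43,15],[45,16],[46,5],[47,0]]
[[1,10],[9,13],[15,10],[16,19],[21,3],[30,2],[43,15],[45,16],[46,5],[47,0]]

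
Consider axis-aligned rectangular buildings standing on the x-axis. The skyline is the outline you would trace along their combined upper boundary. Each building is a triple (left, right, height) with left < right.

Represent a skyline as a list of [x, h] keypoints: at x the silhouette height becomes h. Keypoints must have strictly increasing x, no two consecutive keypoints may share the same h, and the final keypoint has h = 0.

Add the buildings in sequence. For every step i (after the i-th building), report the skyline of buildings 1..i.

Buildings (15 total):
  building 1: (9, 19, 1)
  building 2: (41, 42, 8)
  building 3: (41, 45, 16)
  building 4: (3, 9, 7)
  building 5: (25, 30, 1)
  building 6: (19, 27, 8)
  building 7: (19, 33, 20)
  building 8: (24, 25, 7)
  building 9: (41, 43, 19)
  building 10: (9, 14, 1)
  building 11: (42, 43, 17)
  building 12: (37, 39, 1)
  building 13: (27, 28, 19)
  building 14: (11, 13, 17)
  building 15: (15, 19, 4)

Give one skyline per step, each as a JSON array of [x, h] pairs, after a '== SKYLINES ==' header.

== SKYLINES ==
[[9,1],[19,0]]
[[9,1],[19,0],[41,8],[42,0]]
[[9,1],[19,0],[41,16],[45,0]]
[[3,7],[9,1],[19,0],[41,16],[45,0]]
[[3,7],[9,1],[19,0],[25,1],[30,0],[41,16],[45,0]]
[[3,7],[9,1],[19,8],[27,1],[30,0],[41,16],[45,0]]
[[3,7],[9,1],[19,20],[33,0],[41,16],[45,0]]
[[3,7],[9,1],[19,20],[33,0],[41,16],[45,0]]
[[3,7],[9,1],[19,20],[33,0],[41,19],[43,16],[45,0]]
[[3,7],[9,1],[19,20],[33,0],[41,19],[43,16],[45,0]]
[[3,7],[9,1],[19,20],[33,0],[41,19],[43,16],[45,0]]
[[3,7],[9,1],[19,20],[33,0],[37,1],[39,0],[41,19],[43,16],[45,0]]
[[3,7],[9,1],[19,20],[33,0],[37,1],[39,0],[41,19],[43,16],[45,0]]
[[3,7],[9,1],[11,17],[13,1],[19,20],[33,0],[37,1],[39,0],[41,19],[43,16],[45,0]]
[[3,7],[9,1],[11,17],[13,1],[15,4],[19,20],[33,0],[37,1],[39,0],[41,19],[43,16],[45,0]]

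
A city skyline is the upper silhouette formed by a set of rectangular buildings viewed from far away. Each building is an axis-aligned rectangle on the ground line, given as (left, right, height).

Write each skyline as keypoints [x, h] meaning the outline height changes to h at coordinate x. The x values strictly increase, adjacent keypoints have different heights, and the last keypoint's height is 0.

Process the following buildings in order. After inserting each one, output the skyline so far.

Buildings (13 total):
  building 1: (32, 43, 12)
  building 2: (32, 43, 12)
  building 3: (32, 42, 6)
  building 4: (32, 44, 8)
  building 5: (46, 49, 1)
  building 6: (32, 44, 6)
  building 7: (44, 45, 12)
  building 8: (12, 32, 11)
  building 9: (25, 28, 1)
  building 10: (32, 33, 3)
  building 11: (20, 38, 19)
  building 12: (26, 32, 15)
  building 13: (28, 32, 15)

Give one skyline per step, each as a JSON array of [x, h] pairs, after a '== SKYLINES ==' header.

== SKYLINES ==
[[32,12],[43,0]]
[[32,12],[43,0]]
[[32,12],[43,0]]
[[32,12],[43,8],[44,0]]
[[32,12],[43,8],[44,0],[46,1],[49,0]]
[[32,12],[43,8],[44,0],[46,1],[49,0]]
[[32,12],[43,8],[44,12],[45,0],[46,1],[49,0]]
[[12,11],[32,12],[43,8],[44,12],[45,0],[46,1],[49,0]]
[[12,11],[32,12],[43,8],[44,12],[45,0],[46,1],[49,0]]
[[12,11],[32,12],[43,8],[44,12],[45,0],[46,1],[49,0]]
[[12,11],[20,19],[38,12],[43,8],[44,12],[45,0],[46,1],[49,0]]
[[12,11],[20,19],[38,12],[43,8],[44,12],[45,0],[46,1],[49,0]]
[[12,11],[20,19],[38,12],[43,8],[44,12],[45,0],[46,1],[49,0]]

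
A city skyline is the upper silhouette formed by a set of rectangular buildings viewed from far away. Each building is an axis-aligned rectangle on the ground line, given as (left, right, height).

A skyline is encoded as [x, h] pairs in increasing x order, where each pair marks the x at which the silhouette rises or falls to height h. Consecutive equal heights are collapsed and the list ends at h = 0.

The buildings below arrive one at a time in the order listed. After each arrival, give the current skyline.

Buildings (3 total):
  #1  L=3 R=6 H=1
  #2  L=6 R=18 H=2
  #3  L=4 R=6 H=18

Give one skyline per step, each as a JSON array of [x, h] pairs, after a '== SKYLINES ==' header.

== SKYLINES ==
[[3,1],[6,0]]
[[3,1],[6,2],[18,0]]
[[3,1],[4,18],[6,2],[18,0]]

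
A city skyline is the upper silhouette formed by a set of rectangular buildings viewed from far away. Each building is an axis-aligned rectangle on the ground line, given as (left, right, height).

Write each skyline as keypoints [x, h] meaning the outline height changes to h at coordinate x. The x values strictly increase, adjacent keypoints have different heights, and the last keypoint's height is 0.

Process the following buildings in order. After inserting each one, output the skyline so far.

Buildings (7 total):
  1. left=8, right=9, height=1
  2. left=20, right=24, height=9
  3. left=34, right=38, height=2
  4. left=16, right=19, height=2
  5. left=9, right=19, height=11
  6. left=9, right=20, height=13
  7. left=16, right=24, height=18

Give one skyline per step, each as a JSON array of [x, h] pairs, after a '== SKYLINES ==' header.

== SKYLINES ==
[[8,1],[9,0]]
[[8,1],[9,0],[20,9],[24,0]]
[[8,1],[9,0],[20,9],[24,0],[34,2],[38,0]]
[[8,1],[9,0],[16,2],[19,0],[20,9],[24,0],[34,2],[38,0]]
[[8,1],[9,11],[19,0],[20,9],[24,0],[34,2],[38,0]]
[[8,1],[9,13],[20,9],[24,0],[34,2],[38,0]]
[[8,1],[9,13],[16,18],[24,0],[34,2],[38,0]]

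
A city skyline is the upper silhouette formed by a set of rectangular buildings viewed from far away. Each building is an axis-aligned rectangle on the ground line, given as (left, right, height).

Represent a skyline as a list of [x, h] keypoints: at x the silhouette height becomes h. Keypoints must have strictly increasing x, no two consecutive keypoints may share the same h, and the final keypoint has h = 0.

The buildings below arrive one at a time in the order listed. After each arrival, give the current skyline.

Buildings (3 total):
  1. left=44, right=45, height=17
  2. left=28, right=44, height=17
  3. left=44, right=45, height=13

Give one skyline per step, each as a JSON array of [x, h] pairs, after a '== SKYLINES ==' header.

== SKYLINES ==
[[44,17],[45,0]]
[[28,17],[45,0]]
[[28,17],[45,0]]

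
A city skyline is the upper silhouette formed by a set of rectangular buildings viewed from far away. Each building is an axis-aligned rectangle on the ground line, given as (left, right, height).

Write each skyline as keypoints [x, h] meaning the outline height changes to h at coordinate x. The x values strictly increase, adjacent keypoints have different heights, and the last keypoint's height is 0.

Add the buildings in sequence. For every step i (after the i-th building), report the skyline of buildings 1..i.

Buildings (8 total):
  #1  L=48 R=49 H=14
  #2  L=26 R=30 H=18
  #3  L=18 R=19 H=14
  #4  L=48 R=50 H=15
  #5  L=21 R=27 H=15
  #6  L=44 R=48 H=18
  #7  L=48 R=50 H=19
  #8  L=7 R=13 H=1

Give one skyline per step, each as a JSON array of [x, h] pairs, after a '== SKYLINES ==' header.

== SKYLINES ==
[[48,14],[49,0]]
[[26,18],[30,0],[48,14],[49,0]]
[[18,14],[19,0],[26,18],[30,0],[48,14],[49,0]]
[[18,14],[19,0],[26,18],[30,0],[48,15],[50,0]]
[[18,14],[19,0],[21,15],[26,18],[30,0],[48,15],[50,0]]
[[18,14],[19,0],[21,15],[26,18],[30,0],[44,18],[48,15],[50,0]]
[[18,14],[19,0],[21,15],[26,18],[30,0],[44,18],[48,19],[50,0]]
[[7,1],[13,0],[18,14],[19,0],[21,15],[26,18],[30,0],[44,18],[48,19],[50,0]]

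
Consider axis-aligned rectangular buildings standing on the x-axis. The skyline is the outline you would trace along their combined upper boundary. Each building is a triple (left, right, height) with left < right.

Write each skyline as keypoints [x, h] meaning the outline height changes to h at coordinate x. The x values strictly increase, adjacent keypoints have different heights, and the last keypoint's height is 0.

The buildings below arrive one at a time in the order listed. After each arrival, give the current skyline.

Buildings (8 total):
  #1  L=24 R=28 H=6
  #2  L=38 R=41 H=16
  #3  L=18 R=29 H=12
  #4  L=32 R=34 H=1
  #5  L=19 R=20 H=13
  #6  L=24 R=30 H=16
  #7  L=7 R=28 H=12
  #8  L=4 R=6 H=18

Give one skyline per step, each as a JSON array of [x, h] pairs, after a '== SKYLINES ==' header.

== SKYLINES ==
[[24,6],[28,0]]
[[24,6],[28,0],[38,16],[41,0]]
[[18,12],[29,0],[38,16],[41,0]]
[[18,12],[29,0],[32,1],[34,0],[38,16],[41,0]]
[[18,12],[19,13],[20,12],[29,0],[32,1],[34,0],[38,16],[41,0]]
[[18,12],[19,13],[20,12],[24,16],[30,0],[32,1],[34,0],[38,16],[41,0]]
[[7,12],[19,13],[20,12],[24,16],[30,0],[32,1],[34,0],[38,16],[41,0]]
[[4,18],[6,0],[7,12],[19,13],[20,12],[24,16],[30,0],[32,1],[34,0],[38,16],[41,0]]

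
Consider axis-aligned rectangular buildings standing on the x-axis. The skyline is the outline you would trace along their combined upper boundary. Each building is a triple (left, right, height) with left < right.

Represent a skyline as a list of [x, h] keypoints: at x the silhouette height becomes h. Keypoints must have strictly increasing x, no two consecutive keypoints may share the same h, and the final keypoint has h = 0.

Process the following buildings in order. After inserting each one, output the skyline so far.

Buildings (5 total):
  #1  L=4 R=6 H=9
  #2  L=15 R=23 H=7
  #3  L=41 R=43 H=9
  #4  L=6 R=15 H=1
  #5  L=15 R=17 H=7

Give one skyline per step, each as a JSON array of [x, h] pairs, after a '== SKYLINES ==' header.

== SKYLINES ==
[[4,9],[6,0]]
[[4,9],[6,0],[15,7],[23,0]]
[[4,9],[6,0],[15,7],[23,0],[41,9],[43,0]]
[[4,9],[6,1],[15,7],[23,0],[41,9],[43,0]]
[[4,9],[6,1],[15,7],[23,0],[41,9],[43,0]]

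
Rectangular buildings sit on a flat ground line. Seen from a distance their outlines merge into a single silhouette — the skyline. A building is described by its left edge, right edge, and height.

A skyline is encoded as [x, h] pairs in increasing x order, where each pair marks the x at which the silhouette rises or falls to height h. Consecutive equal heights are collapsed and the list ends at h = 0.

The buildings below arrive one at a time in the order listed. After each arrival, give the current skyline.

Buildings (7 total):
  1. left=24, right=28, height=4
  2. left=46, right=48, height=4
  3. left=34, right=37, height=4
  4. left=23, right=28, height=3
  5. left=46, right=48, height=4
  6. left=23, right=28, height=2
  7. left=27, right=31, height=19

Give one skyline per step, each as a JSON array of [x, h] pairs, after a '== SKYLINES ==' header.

== SKYLINES ==
[[24,4],[28,0]]
[[24,4],[28,0],[46,4],[48,0]]
[[24,4],[28,0],[34,4],[37,0],[46,4],[48,0]]
[[23,3],[24,4],[28,0],[34,4],[37,0],[46,4],[48,0]]
[[23,3],[24,4],[28,0],[34,4],[37,0],[46,4],[48,0]]
[[23,3],[24,4],[28,0],[34,4],[37,0],[46,4],[48,0]]
[[23,3],[24,4],[27,19],[31,0],[34,4],[37,0],[46,4],[48,0]]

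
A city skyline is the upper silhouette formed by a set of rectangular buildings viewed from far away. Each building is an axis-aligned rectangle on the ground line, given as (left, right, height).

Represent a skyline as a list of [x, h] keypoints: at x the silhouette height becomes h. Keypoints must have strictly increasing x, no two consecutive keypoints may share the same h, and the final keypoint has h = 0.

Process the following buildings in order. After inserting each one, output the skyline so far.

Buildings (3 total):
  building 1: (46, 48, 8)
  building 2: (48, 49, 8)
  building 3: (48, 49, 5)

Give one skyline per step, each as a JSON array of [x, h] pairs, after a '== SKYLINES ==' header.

== SKYLINES ==
[[46,8],[48,0]]
[[46,8],[49,0]]
[[46,8],[49,0]]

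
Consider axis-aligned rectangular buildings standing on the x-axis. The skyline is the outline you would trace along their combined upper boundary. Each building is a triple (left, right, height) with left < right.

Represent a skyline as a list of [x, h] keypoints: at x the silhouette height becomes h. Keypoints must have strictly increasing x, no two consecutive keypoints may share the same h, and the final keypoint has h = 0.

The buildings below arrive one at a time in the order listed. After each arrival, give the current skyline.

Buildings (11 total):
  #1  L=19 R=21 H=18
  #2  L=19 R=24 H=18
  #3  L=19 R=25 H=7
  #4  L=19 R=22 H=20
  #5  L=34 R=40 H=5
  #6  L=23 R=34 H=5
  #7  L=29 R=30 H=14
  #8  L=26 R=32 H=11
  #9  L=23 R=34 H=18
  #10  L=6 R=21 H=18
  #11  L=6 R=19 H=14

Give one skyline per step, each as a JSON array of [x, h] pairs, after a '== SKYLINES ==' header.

== SKYLINES ==
[[19,18],[21,0]]
[[19,18],[24,0]]
[[19,18],[24,7],[25,0]]
[[19,20],[22,18],[24,7],[25,0]]
[[19,20],[22,18],[24,7],[25,0],[34,5],[40,0]]
[[19,20],[22,18],[24,7],[25,5],[40,0]]
[[19,20],[22,18],[24,7],[25,5],[29,14],[30,5],[40,0]]
[[19,20],[22,18],[24,7],[25,5],[26,11],[29,14],[30,11],[32,5],[40,0]]
[[19,20],[22,18],[34,5],[40,0]]
[[6,18],[19,20],[22,18],[34,5],[40,0]]
[[6,18],[19,20],[22,18],[34,5],[40,0]]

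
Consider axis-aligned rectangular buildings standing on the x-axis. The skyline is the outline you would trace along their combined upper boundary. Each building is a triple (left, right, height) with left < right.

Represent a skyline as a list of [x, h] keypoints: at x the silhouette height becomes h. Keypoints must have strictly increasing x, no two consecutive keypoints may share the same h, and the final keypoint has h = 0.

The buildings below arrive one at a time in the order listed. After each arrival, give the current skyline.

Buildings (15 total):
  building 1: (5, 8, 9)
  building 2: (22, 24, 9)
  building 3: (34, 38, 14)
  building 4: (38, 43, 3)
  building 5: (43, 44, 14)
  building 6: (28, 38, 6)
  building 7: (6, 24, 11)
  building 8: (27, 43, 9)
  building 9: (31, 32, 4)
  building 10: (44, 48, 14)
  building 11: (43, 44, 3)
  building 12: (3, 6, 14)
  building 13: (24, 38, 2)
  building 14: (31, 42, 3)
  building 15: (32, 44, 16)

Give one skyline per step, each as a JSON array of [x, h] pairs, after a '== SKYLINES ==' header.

== SKYLINES ==
[[5,9],[8,0]]
[[5,9],[8,0],[22,9],[24,0]]
[[5,9],[8,0],[22,9],[24,0],[34,14],[38,0]]
[[5,9],[8,0],[22,9],[24,0],[34,14],[38,3],[43,0]]
[[5,9],[8,0],[22,9],[24,0],[34,14],[38,3],[43,14],[44,0]]
[[5,9],[8,0],[22,9],[24,0],[28,6],[34,14],[38,3],[43,14],[44,0]]
[[5,9],[6,11],[24,0],[28,6],[34,14],[38,3],[43,14],[44,0]]
[[5,9],[6,11],[24,0],[27,9],[34,14],[38,9],[43,14],[44,0]]
[[5,9],[6,11],[24,0],[27,9],[34,14],[38,9],[43,14],[44,0]]
[[5,9],[6,11],[24,0],[27,9],[34,14],[38,9],[43,14],[48,0]]
[[5,9],[6,11],[24,0],[27,9],[34,14],[38,9],[43,14],[48,0]]
[[3,14],[6,11],[24,0],[27,9],[34,14],[38,9],[43,14],[48,0]]
[[3,14],[6,11],[24,2],[27,9],[34,14],[38,9],[43,14],[48,0]]
[[3,14],[6,11],[24,2],[27,9],[34,14],[38,9],[43,14],[48,0]]
[[3,14],[6,11],[24,2],[27,9],[32,16],[44,14],[48,0]]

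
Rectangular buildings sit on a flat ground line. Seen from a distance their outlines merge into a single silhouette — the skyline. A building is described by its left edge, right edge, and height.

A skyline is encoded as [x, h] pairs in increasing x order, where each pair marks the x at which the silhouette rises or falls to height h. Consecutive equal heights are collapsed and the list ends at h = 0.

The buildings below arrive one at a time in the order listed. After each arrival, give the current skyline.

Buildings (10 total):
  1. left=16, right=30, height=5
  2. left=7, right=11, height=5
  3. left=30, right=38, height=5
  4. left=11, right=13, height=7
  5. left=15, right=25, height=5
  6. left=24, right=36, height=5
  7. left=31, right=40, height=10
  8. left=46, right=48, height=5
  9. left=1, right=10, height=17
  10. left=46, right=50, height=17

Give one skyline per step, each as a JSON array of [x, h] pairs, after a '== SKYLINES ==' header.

== SKYLINES ==
[[16,5],[30,0]]
[[7,5],[11,0],[16,5],[30,0]]
[[7,5],[11,0],[16,5],[38,0]]
[[7,5],[11,7],[13,0],[16,5],[38,0]]
[[7,5],[11,7],[13,0],[15,5],[38,0]]
[[7,5],[11,7],[13,0],[15,5],[38,0]]
[[7,5],[11,7],[13,0],[15,5],[31,10],[40,0]]
[[7,5],[11,7],[13,0],[15,5],[31,10],[40,0],[46,5],[48,0]]
[[1,17],[10,5],[11,7],[13,0],[15,5],[31,10],[40,0],[46,5],[48,0]]
[[1,17],[10,5],[11,7],[13,0],[15,5],[31,10],[40,0],[46,17],[50,0]]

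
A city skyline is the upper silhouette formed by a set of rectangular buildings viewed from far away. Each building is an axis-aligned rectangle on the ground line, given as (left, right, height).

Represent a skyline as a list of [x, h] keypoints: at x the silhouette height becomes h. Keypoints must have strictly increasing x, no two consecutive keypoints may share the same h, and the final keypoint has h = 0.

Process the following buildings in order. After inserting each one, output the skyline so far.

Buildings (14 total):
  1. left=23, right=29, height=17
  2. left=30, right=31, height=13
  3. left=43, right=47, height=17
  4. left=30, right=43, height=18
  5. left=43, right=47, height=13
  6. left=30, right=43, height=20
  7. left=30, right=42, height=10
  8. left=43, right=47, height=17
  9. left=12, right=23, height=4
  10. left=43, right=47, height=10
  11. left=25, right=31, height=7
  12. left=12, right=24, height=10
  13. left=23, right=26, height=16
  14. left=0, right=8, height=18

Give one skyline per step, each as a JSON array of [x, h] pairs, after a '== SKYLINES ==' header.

== SKYLINES ==
[[23,17],[29,0]]
[[23,17],[29,0],[30,13],[31,0]]
[[23,17],[29,0],[30,13],[31,0],[43,17],[47,0]]
[[23,17],[29,0],[30,18],[43,17],[47,0]]
[[23,17],[29,0],[30,18],[43,17],[47,0]]
[[23,17],[29,0],[30,20],[43,17],[47,0]]
[[23,17],[29,0],[30,20],[43,17],[47,0]]
[[23,17],[29,0],[30,20],[43,17],[47,0]]
[[12,4],[23,17],[29,0],[30,20],[43,17],[47,0]]
[[12,4],[23,17],[29,0],[30,20],[43,17],[47,0]]
[[12,4],[23,17],[29,7],[30,20],[43,17],[47,0]]
[[12,10],[23,17],[29,7],[30,20],[43,17],[47,0]]
[[12,10],[23,17],[29,7],[30,20],[43,17],[47,0]]
[[0,18],[8,0],[12,10],[23,17],[29,7],[30,20],[43,17],[47,0]]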